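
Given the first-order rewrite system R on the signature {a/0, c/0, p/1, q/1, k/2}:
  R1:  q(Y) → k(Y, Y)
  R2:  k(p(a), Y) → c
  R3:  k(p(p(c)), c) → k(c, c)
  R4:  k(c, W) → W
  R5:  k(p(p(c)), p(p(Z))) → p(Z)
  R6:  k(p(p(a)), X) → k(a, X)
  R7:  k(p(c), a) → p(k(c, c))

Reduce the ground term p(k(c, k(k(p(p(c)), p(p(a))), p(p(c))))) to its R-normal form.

1. p(k(c, k(k(p(p(c)), p(p(a))), p(p(c)))))  →  p(k(k(p(p(c)), p(p(a))), p(p(c))))   [R4 at 1]
2. p(k(k(p(p(c)), p(p(a))), p(p(c))))  →  p(k(p(a), p(p(c))))   [R5 at 1.1]
3. p(k(p(a), p(p(c))))  →  p(c)   [R2 at 1]

p(c)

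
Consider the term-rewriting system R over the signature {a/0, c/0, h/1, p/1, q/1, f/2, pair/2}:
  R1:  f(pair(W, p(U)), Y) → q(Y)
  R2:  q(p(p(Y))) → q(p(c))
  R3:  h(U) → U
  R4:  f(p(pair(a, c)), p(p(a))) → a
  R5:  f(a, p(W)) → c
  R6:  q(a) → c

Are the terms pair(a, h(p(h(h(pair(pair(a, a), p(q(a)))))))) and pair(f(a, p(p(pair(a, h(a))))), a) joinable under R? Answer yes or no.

Reduce t₁ = pair(a, h(p(h(h(pair(pair(a, a), p(q(a)))))))):
1. pair(a, h(p(h(h(pair(pair(a, a), p(q(a))))))))  →  pair(a, p(h(h(pair(pair(a, a), p(q(a)))))))   [R3 at 2]
2. pair(a, p(h(h(pair(pair(a, a), p(q(a)))))))  →  pair(a, p(h(pair(pair(a, a), p(q(a))))))   [R3 at 2.1]
3. pair(a, p(h(pair(pair(a, a), p(q(a))))))  →  pair(a, p(pair(pair(a, a), p(q(a)))))   [R3 at 2.1]
4. pair(a, p(pair(pair(a, a), p(q(a)))))  →  pair(a, p(pair(pair(a, a), p(c))))   [R6 at 2.1.2.1]

Reduce t₂ = pair(f(a, p(p(pair(a, h(a))))), a):
1. pair(f(a, p(p(pair(a, h(a))))), a)  →  pair(c, a)   [R5 at 1]

no — NF(t₁) = pair(a, p(pair(pair(a, a), p(c)))), NF(t₂) = pair(c, a)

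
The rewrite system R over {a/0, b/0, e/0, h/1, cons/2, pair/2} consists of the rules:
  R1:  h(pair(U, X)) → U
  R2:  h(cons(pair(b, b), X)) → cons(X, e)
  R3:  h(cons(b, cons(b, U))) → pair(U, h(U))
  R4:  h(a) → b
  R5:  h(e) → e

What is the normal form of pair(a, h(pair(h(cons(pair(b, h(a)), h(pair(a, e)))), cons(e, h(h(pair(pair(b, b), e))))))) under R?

1. pair(a, h(pair(h(cons(pair(b, h(a)), h(pair(a, e)))), cons(e, h(h(pair(pair(b, b), e)))))))  →  pair(a, h(cons(pair(b, h(a)), h(pair(a, e)))))   [R1 at 2]
2. pair(a, h(cons(pair(b, h(a)), h(pair(a, e)))))  →  pair(a, h(cons(pair(b, b), h(pair(a, e)))))   [R4 at 2.1.1.2]
3. pair(a, h(cons(pair(b, b), h(pair(a, e)))))  →  pair(a, cons(h(pair(a, e)), e))   [R2 at 2]
4. pair(a, cons(h(pair(a, e)), e))  →  pair(a, cons(a, e))   [R1 at 2.1]

pair(a, cons(a, e))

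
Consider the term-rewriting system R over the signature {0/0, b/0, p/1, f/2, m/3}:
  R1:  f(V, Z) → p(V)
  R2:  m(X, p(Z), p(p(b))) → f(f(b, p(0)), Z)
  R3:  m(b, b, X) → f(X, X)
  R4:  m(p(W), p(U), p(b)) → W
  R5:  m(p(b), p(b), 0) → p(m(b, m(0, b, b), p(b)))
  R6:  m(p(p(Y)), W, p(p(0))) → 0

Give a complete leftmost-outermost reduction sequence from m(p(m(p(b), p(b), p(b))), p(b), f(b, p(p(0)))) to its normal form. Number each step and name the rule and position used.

b

1. m(p(m(p(b), p(b), p(b))), p(b), f(b, p(p(0))))  →  m(p(b), p(b), f(b, p(p(0))))   [R4 at 1.1]
2. m(p(b), p(b), f(b, p(p(0))))  →  m(p(b), p(b), p(b))   [R1 at 3]
3. m(p(b), p(b), p(b))  →  b   [R4 at ε]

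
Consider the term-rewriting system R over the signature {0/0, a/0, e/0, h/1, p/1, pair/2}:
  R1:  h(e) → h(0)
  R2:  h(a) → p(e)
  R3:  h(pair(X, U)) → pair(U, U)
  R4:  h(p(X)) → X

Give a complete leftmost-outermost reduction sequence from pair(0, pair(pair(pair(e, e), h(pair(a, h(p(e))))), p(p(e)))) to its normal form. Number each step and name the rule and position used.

pair(0, pair(pair(pair(e, e), pair(e, e)), p(p(e))))

1. pair(0, pair(pair(pair(e, e), h(pair(a, h(p(e))))), p(p(e))))  →  pair(0, pair(pair(pair(e, e), pair(h(p(e)), h(p(e)))), p(p(e))))   [R3 at 2.1.2]
2. pair(0, pair(pair(pair(e, e), pair(h(p(e)), h(p(e)))), p(p(e))))  →  pair(0, pair(pair(pair(e, e), pair(e, h(p(e)))), p(p(e))))   [R4 at 2.1.2.1]
3. pair(0, pair(pair(pair(e, e), pair(e, h(p(e)))), p(p(e))))  →  pair(0, pair(pair(pair(e, e), pair(e, e)), p(p(e))))   [R4 at 2.1.2.2]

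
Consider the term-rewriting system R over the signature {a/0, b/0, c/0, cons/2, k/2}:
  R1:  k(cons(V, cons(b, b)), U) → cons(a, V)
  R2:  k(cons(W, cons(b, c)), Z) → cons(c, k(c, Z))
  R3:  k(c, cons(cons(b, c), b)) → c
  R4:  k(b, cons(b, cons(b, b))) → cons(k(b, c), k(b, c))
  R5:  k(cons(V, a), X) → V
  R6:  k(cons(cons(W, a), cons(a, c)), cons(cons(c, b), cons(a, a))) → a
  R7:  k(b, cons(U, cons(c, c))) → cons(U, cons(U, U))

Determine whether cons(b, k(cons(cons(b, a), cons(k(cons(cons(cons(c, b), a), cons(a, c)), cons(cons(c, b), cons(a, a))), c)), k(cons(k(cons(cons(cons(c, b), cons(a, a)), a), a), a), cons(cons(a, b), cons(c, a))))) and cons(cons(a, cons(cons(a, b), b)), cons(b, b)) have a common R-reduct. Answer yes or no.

Reduce t₁ = cons(b, k(cons(cons(b, a), cons(k(cons(cons(cons(c, b), a), cons(a, c)), cons(cons(c, b), cons(a, a))), c)), k(cons(k(cons(cons(cons(c, b), cons(a, a)), a), a), a), cons(cons(a, b), cons(c, a))))):
1. cons(b, k(cons(cons(b, a), cons(k(cons(cons(cons(c, b), a), cons(a, c)), cons(cons(c, b), cons(a, a))), c)), k(cons(k(cons(cons(cons(c, b), cons(a, a)), a), a), a), cons(cons(a, b), cons(c, a)))))  →  cons(b, k(cons(cons(b, a), cons(a, c)), k(cons(k(cons(cons(cons(c, b), cons(a, a)), a), a), a), cons(cons(a, b), cons(c, a)))))   [R6 at 2.1.2.1]
2. cons(b, k(cons(cons(b, a), cons(a, c)), k(cons(k(cons(cons(cons(c, b), cons(a, a)), a), a), a), cons(cons(a, b), cons(c, a)))))  →  cons(b, k(cons(cons(b, a), cons(a, c)), k(cons(cons(cons(c, b), cons(a, a)), a), a)))   [R5 at 2.2]
3. cons(b, k(cons(cons(b, a), cons(a, c)), k(cons(cons(cons(c, b), cons(a, a)), a), a)))  →  cons(b, k(cons(cons(b, a), cons(a, c)), cons(cons(c, b), cons(a, a))))   [R5 at 2.2]
4. cons(b, k(cons(cons(b, a), cons(a, c)), cons(cons(c, b), cons(a, a))))  →  cons(b, a)   [R6 at 2]

Reduce t₂ = cons(cons(a, cons(cons(a, b), b)), cons(b, b)):

no — NF(t₁) = cons(b, a), NF(t₂) = cons(cons(a, cons(cons(a, b), b)), cons(b, b))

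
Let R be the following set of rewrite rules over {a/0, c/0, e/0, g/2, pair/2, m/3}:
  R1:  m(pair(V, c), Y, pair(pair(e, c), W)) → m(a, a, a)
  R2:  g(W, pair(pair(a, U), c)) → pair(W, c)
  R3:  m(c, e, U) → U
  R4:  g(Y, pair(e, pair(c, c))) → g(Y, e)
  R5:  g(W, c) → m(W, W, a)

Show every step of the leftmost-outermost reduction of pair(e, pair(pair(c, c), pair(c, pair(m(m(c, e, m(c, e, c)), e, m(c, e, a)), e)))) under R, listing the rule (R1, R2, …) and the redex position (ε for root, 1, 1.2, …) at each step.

1. pair(e, pair(pair(c, c), pair(c, pair(m(m(c, e, m(c, e, c)), e, m(c, e, a)), e))))  →  pair(e, pair(pair(c, c), pair(c, pair(m(m(c, e, c), e, m(c, e, a)), e))))   [R3 at 2.2.2.1.1]
2. pair(e, pair(pair(c, c), pair(c, pair(m(m(c, e, c), e, m(c, e, a)), e))))  →  pair(e, pair(pair(c, c), pair(c, pair(m(c, e, m(c, e, a)), e))))   [R3 at 2.2.2.1.1]
3. pair(e, pair(pair(c, c), pair(c, pair(m(c, e, m(c, e, a)), e))))  →  pair(e, pair(pair(c, c), pair(c, pair(m(c, e, a), e))))   [R3 at 2.2.2.1]
4. pair(e, pair(pair(c, c), pair(c, pair(m(c, e, a), e))))  →  pair(e, pair(pair(c, c), pair(c, pair(a, e))))   [R3 at 2.2.2.1]

pair(e, pair(pair(c, c), pair(c, pair(a, e))))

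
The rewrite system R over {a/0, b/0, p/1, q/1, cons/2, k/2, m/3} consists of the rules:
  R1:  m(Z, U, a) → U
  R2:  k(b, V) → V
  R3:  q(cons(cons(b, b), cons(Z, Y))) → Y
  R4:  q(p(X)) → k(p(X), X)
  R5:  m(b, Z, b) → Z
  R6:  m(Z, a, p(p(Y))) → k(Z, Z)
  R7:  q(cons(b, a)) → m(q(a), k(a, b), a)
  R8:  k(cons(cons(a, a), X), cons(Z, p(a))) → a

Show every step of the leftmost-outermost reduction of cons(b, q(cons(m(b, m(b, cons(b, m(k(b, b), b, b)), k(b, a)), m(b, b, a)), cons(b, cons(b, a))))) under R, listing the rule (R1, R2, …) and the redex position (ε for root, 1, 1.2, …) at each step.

1. cons(b, q(cons(m(b, m(b, cons(b, m(k(b, b), b, b)), k(b, a)), m(b, b, a)), cons(b, cons(b, a)))))  →  cons(b, q(cons(m(b, m(b, cons(b, m(b, b, b)), k(b, a)), m(b, b, a)), cons(b, cons(b, a)))))   [R2 at 2.1.1.2.2.2.1]
2. cons(b, q(cons(m(b, m(b, cons(b, m(b, b, b)), k(b, a)), m(b, b, a)), cons(b, cons(b, a)))))  →  cons(b, q(cons(m(b, m(b, cons(b, b), k(b, a)), m(b, b, a)), cons(b, cons(b, a)))))   [R5 at 2.1.1.2.2.2]
3. cons(b, q(cons(m(b, m(b, cons(b, b), k(b, a)), m(b, b, a)), cons(b, cons(b, a)))))  →  cons(b, q(cons(m(b, m(b, cons(b, b), a), m(b, b, a)), cons(b, cons(b, a)))))   [R2 at 2.1.1.2.3]
4. cons(b, q(cons(m(b, m(b, cons(b, b), a), m(b, b, a)), cons(b, cons(b, a)))))  →  cons(b, q(cons(m(b, cons(b, b), m(b, b, a)), cons(b, cons(b, a)))))   [R1 at 2.1.1.2]
5. cons(b, q(cons(m(b, cons(b, b), m(b, b, a)), cons(b, cons(b, a)))))  →  cons(b, q(cons(m(b, cons(b, b), b), cons(b, cons(b, a)))))   [R1 at 2.1.1.3]
6. cons(b, q(cons(m(b, cons(b, b), b), cons(b, cons(b, a)))))  →  cons(b, q(cons(cons(b, b), cons(b, cons(b, a)))))   [R5 at 2.1.1]
7. cons(b, q(cons(cons(b, b), cons(b, cons(b, a)))))  →  cons(b, cons(b, a))   [R3 at 2]

cons(b, cons(b, a))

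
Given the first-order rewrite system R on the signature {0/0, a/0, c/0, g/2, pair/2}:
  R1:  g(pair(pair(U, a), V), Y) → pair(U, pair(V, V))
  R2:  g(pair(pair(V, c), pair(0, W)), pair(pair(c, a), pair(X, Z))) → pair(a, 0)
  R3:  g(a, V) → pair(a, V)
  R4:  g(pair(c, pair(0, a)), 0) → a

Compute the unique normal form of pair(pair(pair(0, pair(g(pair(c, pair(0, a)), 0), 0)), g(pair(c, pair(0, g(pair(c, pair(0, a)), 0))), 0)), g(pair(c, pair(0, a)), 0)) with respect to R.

pair(pair(pair(0, pair(a, 0)), a), a)

1. pair(pair(pair(0, pair(g(pair(c, pair(0, a)), 0), 0)), g(pair(c, pair(0, g(pair(c, pair(0, a)), 0))), 0)), g(pair(c, pair(0, a)), 0))  →  pair(pair(pair(0, pair(a, 0)), g(pair(c, pair(0, g(pair(c, pair(0, a)), 0))), 0)), g(pair(c, pair(0, a)), 0))   [R4 at 1.1.2.1]
2. pair(pair(pair(0, pair(a, 0)), g(pair(c, pair(0, g(pair(c, pair(0, a)), 0))), 0)), g(pair(c, pair(0, a)), 0))  →  pair(pair(pair(0, pair(a, 0)), g(pair(c, pair(0, a)), 0)), g(pair(c, pair(0, a)), 0))   [R4 at 1.2.1.2.2]
3. pair(pair(pair(0, pair(a, 0)), g(pair(c, pair(0, a)), 0)), g(pair(c, pair(0, a)), 0))  →  pair(pair(pair(0, pair(a, 0)), a), g(pair(c, pair(0, a)), 0))   [R4 at 1.2]
4. pair(pair(pair(0, pair(a, 0)), a), g(pair(c, pair(0, a)), 0))  →  pair(pair(pair(0, pair(a, 0)), a), a)   [R4 at 2]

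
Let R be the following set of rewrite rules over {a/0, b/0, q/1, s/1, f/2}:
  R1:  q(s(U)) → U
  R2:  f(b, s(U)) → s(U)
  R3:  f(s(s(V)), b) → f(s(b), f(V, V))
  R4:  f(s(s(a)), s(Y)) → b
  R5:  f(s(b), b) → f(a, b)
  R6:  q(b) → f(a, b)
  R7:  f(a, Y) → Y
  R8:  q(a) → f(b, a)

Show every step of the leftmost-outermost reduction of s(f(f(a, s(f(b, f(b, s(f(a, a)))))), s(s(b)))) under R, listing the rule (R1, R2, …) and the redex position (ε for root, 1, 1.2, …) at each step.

s(b)

1. s(f(f(a, s(f(b, f(b, s(f(a, a)))))), s(s(b))))  →  s(f(s(f(b, f(b, s(f(a, a))))), s(s(b))))   [R7 at 1.1]
2. s(f(s(f(b, f(b, s(f(a, a))))), s(s(b))))  →  s(f(s(f(b, s(f(a, a)))), s(s(b))))   [R2 at 1.1.1.2]
3. s(f(s(f(b, s(f(a, a)))), s(s(b))))  →  s(f(s(s(f(a, a))), s(s(b))))   [R2 at 1.1.1]
4. s(f(s(s(f(a, a))), s(s(b))))  →  s(f(s(s(a)), s(s(b))))   [R7 at 1.1.1.1]
5. s(f(s(s(a)), s(s(b))))  →  s(b)   [R4 at 1]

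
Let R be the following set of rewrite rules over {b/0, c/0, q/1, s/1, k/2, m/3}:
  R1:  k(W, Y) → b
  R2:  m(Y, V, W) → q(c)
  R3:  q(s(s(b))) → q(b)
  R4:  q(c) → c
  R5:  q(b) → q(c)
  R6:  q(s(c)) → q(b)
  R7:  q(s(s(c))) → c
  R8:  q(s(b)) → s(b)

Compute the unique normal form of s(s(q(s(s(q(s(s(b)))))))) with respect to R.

1. s(s(q(s(s(q(s(s(b))))))))  →  s(s(q(s(s(q(b))))))   [R3 at 1.1.1.1.1]
2. s(s(q(s(s(q(b))))))  →  s(s(q(s(s(q(c))))))   [R5 at 1.1.1.1.1]
3. s(s(q(s(s(q(c))))))  →  s(s(q(s(s(c)))))   [R4 at 1.1.1.1.1]
4. s(s(q(s(s(c)))))  →  s(s(c))   [R7 at 1.1]

s(s(c))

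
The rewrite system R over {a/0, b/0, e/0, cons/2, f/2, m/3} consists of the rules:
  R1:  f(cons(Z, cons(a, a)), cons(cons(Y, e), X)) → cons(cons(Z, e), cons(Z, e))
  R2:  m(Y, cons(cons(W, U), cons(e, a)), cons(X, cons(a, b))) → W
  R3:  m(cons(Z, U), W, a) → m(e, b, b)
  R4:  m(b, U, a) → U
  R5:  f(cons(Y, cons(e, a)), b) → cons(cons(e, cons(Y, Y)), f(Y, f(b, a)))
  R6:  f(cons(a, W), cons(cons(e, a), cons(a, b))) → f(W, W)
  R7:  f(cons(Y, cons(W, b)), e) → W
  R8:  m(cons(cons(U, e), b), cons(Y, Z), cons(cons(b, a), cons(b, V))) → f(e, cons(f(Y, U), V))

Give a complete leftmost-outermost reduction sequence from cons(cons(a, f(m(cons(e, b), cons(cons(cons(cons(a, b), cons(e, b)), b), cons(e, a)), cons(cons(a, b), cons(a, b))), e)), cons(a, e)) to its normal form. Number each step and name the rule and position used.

cons(cons(a, e), cons(a, e))

1. cons(cons(a, f(m(cons(e, b), cons(cons(cons(cons(a, b), cons(e, b)), b), cons(e, a)), cons(cons(a, b), cons(a, b))), e)), cons(a, e))  →  cons(cons(a, f(cons(cons(a, b), cons(e, b)), e)), cons(a, e))   [R2 at 1.2.1]
2. cons(cons(a, f(cons(cons(a, b), cons(e, b)), e)), cons(a, e))  →  cons(cons(a, e), cons(a, e))   [R7 at 1.2]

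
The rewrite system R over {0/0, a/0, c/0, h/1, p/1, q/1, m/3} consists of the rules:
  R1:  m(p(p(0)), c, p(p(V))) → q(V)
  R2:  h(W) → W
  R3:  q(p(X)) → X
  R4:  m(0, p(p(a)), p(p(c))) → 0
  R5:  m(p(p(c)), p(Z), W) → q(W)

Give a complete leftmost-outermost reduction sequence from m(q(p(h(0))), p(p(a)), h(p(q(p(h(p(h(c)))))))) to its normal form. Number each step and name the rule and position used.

1. m(q(p(h(0))), p(p(a)), h(p(q(p(h(p(h(c))))))))  →  m(h(0), p(p(a)), h(p(q(p(h(p(h(c))))))))   [R3 at 1]
2. m(h(0), p(p(a)), h(p(q(p(h(p(h(c))))))))  →  m(0, p(p(a)), h(p(q(p(h(p(h(c))))))))   [R2 at 1]
3. m(0, p(p(a)), h(p(q(p(h(p(h(c))))))))  →  m(0, p(p(a)), p(q(p(h(p(h(c)))))))   [R2 at 3]
4. m(0, p(p(a)), p(q(p(h(p(h(c)))))))  →  m(0, p(p(a)), p(h(p(h(c)))))   [R3 at 3.1]
5. m(0, p(p(a)), p(h(p(h(c)))))  →  m(0, p(p(a)), p(p(h(c))))   [R2 at 3.1]
6. m(0, p(p(a)), p(p(h(c))))  →  m(0, p(p(a)), p(p(c)))   [R2 at 3.1.1]
7. m(0, p(p(a)), p(p(c)))  →  0   [R4 at ε]

0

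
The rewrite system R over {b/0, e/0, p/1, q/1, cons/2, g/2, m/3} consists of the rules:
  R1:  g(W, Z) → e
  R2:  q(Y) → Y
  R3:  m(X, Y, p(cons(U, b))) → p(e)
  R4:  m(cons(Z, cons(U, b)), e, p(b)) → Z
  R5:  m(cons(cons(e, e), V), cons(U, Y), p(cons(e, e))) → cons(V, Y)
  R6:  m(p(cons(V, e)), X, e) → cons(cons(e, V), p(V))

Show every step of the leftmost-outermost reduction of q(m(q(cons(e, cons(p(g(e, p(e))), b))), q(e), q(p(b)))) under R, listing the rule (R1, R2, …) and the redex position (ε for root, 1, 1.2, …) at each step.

e

1. q(m(q(cons(e, cons(p(g(e, p(e))), b))), q(e), q(p(b))))  →  m(q(cons(e, cons(p(g(e, p(e))), b))), q(e), q(p(b)))   [R2 at ε]
2. m(q(cons(e, cons(p(g(e, p(e))), b))), q(e), q(p(b)))  →  m(cons(e, cons(p(g(e, p(e))), b)), q(e), q(p(b)))   [R2 at 1]
3. m(cons(e, cons(p(g(e, p(e))), b)), q(e), q(p(b)))  →  m(cons(e, cons(p(e), b)), q(e), q(p(b)))   [R1 at 1.2.1.1]
4. m(cons(e, cons(p(e), b)), q(e), q(p(b)))  →  m(cons(e, cons(p(e), b)), e, q(p(b)))   [R2 at 2]
5. m(cons(e, cons(p(e), b)), e, q(p(b)))  →  m(cons(e, cons(p(e), b)), e, p(b))   [R2 at 3]
6. m(cons(e, cons(p(e), b)), e, p(b))  →  e   [R4 at ε]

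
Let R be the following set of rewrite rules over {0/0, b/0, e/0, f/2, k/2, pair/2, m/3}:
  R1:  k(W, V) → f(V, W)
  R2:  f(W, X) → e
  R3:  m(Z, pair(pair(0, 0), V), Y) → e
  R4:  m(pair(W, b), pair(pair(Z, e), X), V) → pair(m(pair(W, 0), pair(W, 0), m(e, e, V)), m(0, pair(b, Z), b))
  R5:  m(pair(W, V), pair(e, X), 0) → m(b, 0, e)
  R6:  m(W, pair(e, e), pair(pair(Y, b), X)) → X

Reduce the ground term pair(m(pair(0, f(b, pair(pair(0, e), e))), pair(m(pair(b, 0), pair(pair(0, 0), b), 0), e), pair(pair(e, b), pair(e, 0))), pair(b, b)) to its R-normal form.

pair(pair(e, 0), pair(b, b))

1. pair(m(pair(0, f(b, pair(pair(0, e), e))), pair(m(pair(b, 0), pair(pair(0, 0), b), 0), e), pair(pair(e, b), pair(e, 0))), pair(b, b))  →  pair(m(pair(0, e), pair(m(pair(b, 0), pair(pair(0, 0), b), 0), e), pair(pair(e, b), pair(e, 0))), pair(b, b))   [R2 at 1.1.2]
2. pair(m(pair(0, e), pair(m(pair(b, 0), pair(pair(0, 0), b), 0), e), pair(pair(e, b), pair(e, 0))), pair(b, b))  →  pair(m(pair(0, e), pair(e, e), pair(pair(e, b), pair(e, 0))), pair(b, b))   [R3 at 1.2.1]
3. pair(m(pair(0, e), pair(e, e), pair(pair(e, b), pair(e, 0))), pair(b, b))  →  pair(pair(e, 0), pair(b, b))   [R6 at 1]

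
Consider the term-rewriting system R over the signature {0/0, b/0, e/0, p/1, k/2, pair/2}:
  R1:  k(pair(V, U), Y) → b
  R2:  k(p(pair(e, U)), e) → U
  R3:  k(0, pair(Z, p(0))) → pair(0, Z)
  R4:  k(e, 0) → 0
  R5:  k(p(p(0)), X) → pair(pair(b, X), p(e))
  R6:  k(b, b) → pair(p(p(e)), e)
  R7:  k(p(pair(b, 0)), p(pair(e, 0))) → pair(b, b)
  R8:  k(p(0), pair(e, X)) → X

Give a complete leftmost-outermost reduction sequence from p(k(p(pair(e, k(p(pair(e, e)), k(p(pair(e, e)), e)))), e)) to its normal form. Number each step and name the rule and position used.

1. p(k(p(pair(e, k(p(pair(e, e)), k(p(pair(e, e)), e)))), e))  →  p(k(p(pair(e, e)), k(p(pair(e, e)), e)))   [R2 at 1]
2. p(k(p(pair(e, e)), k(p(pair(e, e)), e)))  →  p(k(p(pair(e, e)), e))   [R2 at 1.2]
3. p(k(p(pair(e, e)), e))  →  p(e)   [R2 at 1]

p(e)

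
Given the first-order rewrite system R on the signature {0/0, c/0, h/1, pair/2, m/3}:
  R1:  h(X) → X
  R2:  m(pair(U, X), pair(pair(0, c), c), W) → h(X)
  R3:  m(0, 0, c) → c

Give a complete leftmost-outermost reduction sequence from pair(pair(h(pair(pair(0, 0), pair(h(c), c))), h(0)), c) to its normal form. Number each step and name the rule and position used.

pair(pair(pair(pair(0, 0), pair(c, c)), 0), c)

1. pair(pair(h(pair(pair(0, 0), pair(h(c), c))), h(0)), c)  →  pair(pair(pair(pair(0, 0), pair(h(c), c)), h(0)), c)   [R1 at 1.1]
2. pair(pair(pair(pair(0, 0), pair(h(c), c)), h(0)), c)  →  pair(pair(pair(pair(0, 0), pair(c, c)), h(0)), c)   [R1 at 1.1.2.1]
3. pair(pair(pair(pair(0, 0), pair(c, c)), h(0)), c)  →  pair(pair(pair(pair(0, 0), pair(c, c)), 0), c)   [R1 at 1.2]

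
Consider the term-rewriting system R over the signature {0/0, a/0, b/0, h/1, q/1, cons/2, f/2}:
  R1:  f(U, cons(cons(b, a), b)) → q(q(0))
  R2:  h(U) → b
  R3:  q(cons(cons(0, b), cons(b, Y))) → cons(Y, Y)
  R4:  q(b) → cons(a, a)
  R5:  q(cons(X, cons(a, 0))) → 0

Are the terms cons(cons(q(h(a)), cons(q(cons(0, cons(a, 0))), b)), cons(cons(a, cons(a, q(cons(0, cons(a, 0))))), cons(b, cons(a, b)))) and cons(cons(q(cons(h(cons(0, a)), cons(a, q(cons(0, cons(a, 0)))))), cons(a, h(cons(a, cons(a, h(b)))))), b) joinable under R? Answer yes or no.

Reduce t₁ = cons(cons(q(h(a)), cons(q(cons(0, cons(a, 0))), b)), cons(cons(a, cons(a, q(cons(0, cons(a, 0))))), cons(b, cons(a, b)))):
1. cons(cons(q(h(a)), cons(q(cons(0, cons(a, 0))), b)), cons(cons(a, cons(a, q(cons(0, cons(a, 0))))), cons(b, cons(a, b))))  →  cons(cons(q(b), cons(q(cons(0, cons(a, 0))), b)), cons(cons(a, cons(a, q(cons(0, cons(a, 0))))), cons(b, cons(a, b))))   [R2 at 1.1.1]
2. cons(cons(q(b), cons(q(cons(0, cons(a, 0))), b)), cons(cons(a, cons(a, q(cons(0, cons(a, 0))))), cons(b, cons(a, b))))  →  cons(cons(cons(a, a), cons(q(cons(0, cons(a, 0))), b)), cons(cons(a, cons(a, q(cons(0, cons(a, 0))))), cons(b, cons(a, b))))   [R4 at 1.1]
3. cons(cons(cons(a, a), cons(q(cons(0, cons(a, 0))), b)), cons(cons(a, cons(a, q(cons(0, cons(a, 0))))), cons(b, cons(a, b))))  →  cons(cons(cons(a, a), cons(0, b)), cons(cons(a, cons(a, q(cons(0, cons(a, 0))))), cons(b, cons(a, b))))   [R5 at 1.2.1]
4. cons(cons(cons(a, a), cons(0, b)), cons(cons(a, cons(a, q(cons(0, cons(a, 0))))), cons(b, cons(a, b))))  →  cons(cons(cons(a, a), cons(0, b)), cons(cons(a, cons(a, 0)), cons(b, cons(a, b))))   [R5 at 2.1.2.2]

Reduce t₂ = cons(cons(q(cons(h(cons(0, a)), cons(a, q(cons(0, cons(a, 0)))))), cons(a, h(cons(a, cons(a, h(b)))))), b):
1. cons(cons(q(cons(h(cons(0, a)), cons(a, q(cons(0, cons(a, 0)))))), cons(a, h(cons(a, cons(a, h(b)))))), b)  →  cons(cons(q(cons(b, cons(a, q(cons(0, cons(a, 0)))))), cons(a, h(cons(a, cons(a, h(b)))))), b)   [R2 at 1.1.1.1]
2. cons(cons(q(cons(b, cons(a, q(cons(0, cons(a, 0)))))), cons(a, h(cons(a, cons(a, h(b)))))), b)  →  cons(cons(q(cons(b, cons(a, 0))), cons(a, h(cons(a, cons(a, h(b)))))), b)   [R5 at 1.1.1.2.2]
3. cons(cons(q(cons(b, cons(a, 0))), cons(a, h(cons(a, cons(a, h(b)))))), b)  →  cons(cons(0, cons(a, h(cons(a, cons(a, h(b)))))), b)   [R5 at 1.1]
4. cons(cons(0, cons(a, h(cons(a, cons(a, h(b)))))), b)  →  cons(cons(0, cons(a, b)), b)   [R2 at 1.2.2]

no — NF(t₁) = cons(cons(cons(a, a), cons(0, b)), cons(cons(a, cons(a, 0)), cons(b, cons(a, b)))), NF(t₂) = cons(cons(0, cons(a, b)), b)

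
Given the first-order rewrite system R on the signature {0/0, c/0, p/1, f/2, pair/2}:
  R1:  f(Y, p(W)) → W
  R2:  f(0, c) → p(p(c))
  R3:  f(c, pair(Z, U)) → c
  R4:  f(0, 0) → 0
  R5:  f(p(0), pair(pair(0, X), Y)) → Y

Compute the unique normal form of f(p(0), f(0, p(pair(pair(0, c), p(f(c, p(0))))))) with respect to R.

p(0)

1. f(p(0), f(0, p(pair(pair(0, c), p(f(c, p(0)))))))  →  f(p(0), pair(pair(0, c), p(f(c, p(0)))))   [R1 at 2]
2. f(p(0), pair(pair(0, c), p(f(c, p(0)))))  →  p(f(c, p(0)))   [R5 at ε]
3. p(f(c, p(0)))  →  p(0)   [R1 at 1]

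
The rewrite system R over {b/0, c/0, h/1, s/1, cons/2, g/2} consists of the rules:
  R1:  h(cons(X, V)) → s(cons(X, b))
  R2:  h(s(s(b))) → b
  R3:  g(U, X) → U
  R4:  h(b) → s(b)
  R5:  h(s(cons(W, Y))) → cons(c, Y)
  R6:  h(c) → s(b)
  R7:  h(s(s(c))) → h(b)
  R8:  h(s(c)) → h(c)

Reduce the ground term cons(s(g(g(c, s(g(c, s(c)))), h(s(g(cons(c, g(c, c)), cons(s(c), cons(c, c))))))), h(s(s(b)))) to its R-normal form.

cons(s(c), b)

1. cons(s(g(g(c, s(g(c, s(c)))), h(s(g(cons(c, g(c, c)), cons(s(c), cons(c, c))))))), h(s(s(b))))  →  cons(s(g(c, s(g(c, s(c))))), h(s(s(b))))   [R3 at 1.1]
2. cons(s(g(c, s(g(c, s(c))))), h(s(s(b))))  →  cons(s(c), h(s(s(b))))   [R3 at 1.1]
3. cons(s(c), h(s(s(b))))  →  cons(s(c), b)   [R2 at 2]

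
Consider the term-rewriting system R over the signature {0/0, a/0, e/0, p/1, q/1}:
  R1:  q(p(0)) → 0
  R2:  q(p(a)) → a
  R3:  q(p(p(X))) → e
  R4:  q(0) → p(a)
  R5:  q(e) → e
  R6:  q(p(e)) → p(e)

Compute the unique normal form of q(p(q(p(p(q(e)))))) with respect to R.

p(e)

1. q(p(q(p(p(q(e))))))  →  q(p(e))   [R3 at 1.1]
2. q(p(e))  →  p(e)   [R6 at ε]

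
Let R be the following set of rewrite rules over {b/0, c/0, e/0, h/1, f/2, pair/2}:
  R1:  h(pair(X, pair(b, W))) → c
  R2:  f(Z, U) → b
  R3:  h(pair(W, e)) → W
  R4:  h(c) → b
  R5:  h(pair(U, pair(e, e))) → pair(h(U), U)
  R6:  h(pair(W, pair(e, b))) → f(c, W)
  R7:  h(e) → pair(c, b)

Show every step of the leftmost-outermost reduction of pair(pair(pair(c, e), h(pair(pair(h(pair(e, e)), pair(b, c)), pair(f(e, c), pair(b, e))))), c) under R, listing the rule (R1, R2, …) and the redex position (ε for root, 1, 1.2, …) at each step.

1. pair(pair(pair(c, e), h(pair(pair(h(pair(e, e)), pair(b, c)), pair(f(e, c), pair(b, e))))), c)  →  pair(pair(pair(c, e), h(pair(pair(e, pair(b, c)), pair(f(e, c), pair(b, e))))), c)   [R3 at 1.2.1.1.1]
2. pair(pair(pair(c, e), h(pair(pair(e, pair(b, c)), pair(f(e, c), pair(b, e))))), c)  →  pair(pair(pair(c, e), h(pair(pair(e, pair(b, c)), pair(b, pair(b, e))))), c)   [R2 at 1.2.1.2.1]
3. pair(pair(pair(c, e), h(pair(pair(e, pair(b, c)), pair(b, pair(b, e))))), c)  →  pair(pair(pair(c, e), c), c)   [R1 at 1.2]

pair(pair(pair(c, e), c), c)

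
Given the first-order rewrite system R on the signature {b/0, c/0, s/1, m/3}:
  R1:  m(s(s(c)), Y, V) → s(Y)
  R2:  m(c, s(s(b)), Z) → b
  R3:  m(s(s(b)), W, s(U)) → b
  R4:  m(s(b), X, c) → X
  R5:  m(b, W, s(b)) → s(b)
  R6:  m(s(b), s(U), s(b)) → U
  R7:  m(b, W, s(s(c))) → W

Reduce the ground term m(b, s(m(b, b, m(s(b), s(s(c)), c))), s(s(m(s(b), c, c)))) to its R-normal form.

s(b)

1. m(b, s(m(b, b, m(s(b), s(s(c)), c))), s(s(m(s(b), c, c))))  →  m(b, s(m(b, b, s(s(c)))), s(s(m(s(b), c, c))))   [R4 at 2.1.3]
2. m(b, s(m(b, b, s(s(c)))), s(s(m(s(b), c, c))))  →  m(b, s(b), s(s(m(s(b), c, c))))   [R7 at 2.1]
3. m(b, s(b), s(s(m(s(b), c, c))))  →  m(b, s(b), s(s(c)))   [R4 at 3.1.1]
4. m(b, s(b), s(s(c)))  →  s(b)   [R7 at ε]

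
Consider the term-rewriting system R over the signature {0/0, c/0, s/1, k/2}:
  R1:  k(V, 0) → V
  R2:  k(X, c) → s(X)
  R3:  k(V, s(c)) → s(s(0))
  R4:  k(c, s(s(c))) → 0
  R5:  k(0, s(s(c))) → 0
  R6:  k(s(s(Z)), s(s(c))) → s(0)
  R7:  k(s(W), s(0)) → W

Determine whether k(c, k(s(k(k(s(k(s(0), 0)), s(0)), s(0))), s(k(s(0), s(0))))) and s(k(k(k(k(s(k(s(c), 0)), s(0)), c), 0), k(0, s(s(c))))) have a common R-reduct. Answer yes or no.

no — NF(t₁) = c, NF(t₂) = s(s(s(c)))

Reduce t₁ = k(c, k(s(k(k(s(k(s(0), 0)), s(0)), s(0))), s(k(s(0), s(0))))):
1. k(c, k(s(k(k(s(k(s(0), 0)), s(0)), s(0))), s(k(s(0), s(0)))))  →  k(c, k(s(k(k(s(0), 0), s(0))), s(k(s(0), s(0)))))   [R7 at 2.1.1.1]
2. k(c, k(s(k(k(s(0), 0), s(0))), s(k(s(0), s(0)))))  →  k(c, k(s(k(s(0), s(0))), s(k(s(0), s(0)))))   [R1 at 2.1.1.1]
3. k(c, k(s(k(s(0), s(0))), s(k(s(0), s(0)))))  →  k(c, k(s(0), s(k(s(0), s(0)))))   [R7 at 2.1.1]
4. k(c, k(s(0), s(k(s(0), s(0)))))  →  k(c, k(s(0), s(0)))   [R7 at 2.2.1]
5. k(c, k(s(0), s(0)))  →  k(c, 0)   [R7 at 2]
6. k(c, 0)  →  c   [R1 at ε]

Reduce t₂ = s(k(k(k(k(s(k(s(c), 0)), s(0)), c), 0), k(0, s(s(c))))):
1. s(k(k(k(k(s(k(s(c), 0)), s(0)), c), 0), k(0, s(s(c)))))  →  s(k(k(k(s(k(s(c), 0)), s(0)), c), k(0, s(s(c)))))   [R1 at 1.1]
2. s(k(k(k(s(k(s(c), 0)), s(0)), c), k(0, s(s(c)))))  →  s(k(s(k(s(k(s(c), 0)), s(0))), k(0, s(s(c)))))   [R2 at 1.1]
3. s(k(s(k(s(k(s(c), 0)), s(0))), k(0, s(s(c)))))  →  s(k(s(k(s(c), 0)), k(0, s(s(c)))))   [R7 at 1.1.1]
4. s(k(s(k(s(c), 0)), k(0, s(s(c)))))  →  s(k(s(s(c)), k(0, s(s(c)))))   [R1 at 1.1.1]
5. s(k(s(s(c)), k(0, s(s(c)))))  →  s(k(s(s(c)), 0))   [R5 at 1.2]
6. s(k(s(s(c)), 0))  →  s(s(s(c)))   [R1 at 1]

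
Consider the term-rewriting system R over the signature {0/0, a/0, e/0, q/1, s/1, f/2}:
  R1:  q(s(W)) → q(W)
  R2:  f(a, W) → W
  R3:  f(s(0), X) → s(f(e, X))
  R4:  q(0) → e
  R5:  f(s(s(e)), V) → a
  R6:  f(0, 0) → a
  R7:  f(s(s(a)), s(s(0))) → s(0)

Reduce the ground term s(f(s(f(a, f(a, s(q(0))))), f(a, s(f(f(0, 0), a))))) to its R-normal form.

1. s(f(s(f(a, f(a, s(q(0))))), f(a, s(f(f(0, 0), a)))))  →  s(f(s(f(a, s(q(0)))), f(a, s(f(f(0, 0), a)))))   [R2 at 1.1.1]
2. s(f(s(f(a, s(q(0)))), f(a, s(f(f(0, 0), a)))))  →  s(f(s(s(q(0))), f(a, s(f(f(0, 0), a)))))   [R2 at 1.1.1]
3. s(f(s(s(q(0))), f(a, s(f(f(0, 0), a)))))  →  s(f(s(s(e)), f(a, s(f(f(0, 0), a)))))   [R4 at 1.1.1.1]
4. s(f(s(s(e)), f(a, s(f(f(0, 0), a)))))  →  s(a)   [R5 at 1]

s(a)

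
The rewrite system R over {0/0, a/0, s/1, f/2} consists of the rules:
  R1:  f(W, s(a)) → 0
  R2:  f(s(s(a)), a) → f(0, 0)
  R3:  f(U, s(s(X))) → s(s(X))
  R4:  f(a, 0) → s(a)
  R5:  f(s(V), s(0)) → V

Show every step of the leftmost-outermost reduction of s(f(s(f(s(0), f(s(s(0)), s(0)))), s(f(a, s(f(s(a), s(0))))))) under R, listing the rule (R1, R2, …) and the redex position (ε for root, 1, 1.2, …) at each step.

1. s(f(s(f(s(0), f(s(s(0)), s(0)))), s(f(a, s(f(s(a), s(0)))))))  →  s(f(s(f(s(0), s(0))), s(f(a, s(f(s(a), s(0)))))))   [R5 at 1.1.1.2]
2. s(f(s(f(s(0), s(0))), s(f(a, s(f(s(a), s(0)))))))  →  s(f(s(0), s(f(a, s(f(s(a), s(0)))))))   [R5 at 1.1.1]
3. s(f(s(0), s(f(a, s(f(s(a), s(0)))))))  →  s(f(s(0), s(f(a, s(a)))))   [R5 at 1.2.1.2.1]
4. s(f(s(0), s(f(a, s(a)))))  →  s(f(s(0), s(0)))   [R1 at 1.2.1]
5. s(f(s(0), s(0)))  →  s(0)   [R5 at 1]

s(0)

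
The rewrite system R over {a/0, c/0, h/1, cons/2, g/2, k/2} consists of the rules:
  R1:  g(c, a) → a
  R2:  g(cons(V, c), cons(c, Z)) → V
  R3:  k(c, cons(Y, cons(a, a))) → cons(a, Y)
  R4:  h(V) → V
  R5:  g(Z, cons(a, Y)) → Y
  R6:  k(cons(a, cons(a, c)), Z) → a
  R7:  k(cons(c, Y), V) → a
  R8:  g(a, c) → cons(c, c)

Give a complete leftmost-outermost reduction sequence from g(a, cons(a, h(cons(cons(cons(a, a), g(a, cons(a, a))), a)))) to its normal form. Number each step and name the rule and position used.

cons(cons(cons(a, a), a), a)

1. g(a, cons(a, h(cons(cons(cons(a, a), g(a, cons(a, a))), a))))  →  h(cons(cons(cons(a, a), g(a, cons(a, a))), a))   [R5 at ε]
2. h(cons(cons(cons(a, a), g(a, cons(a, a))), a))  →  cons(cons(cons(a, a), g(a, cons(a, a))), a)   [R4 at ε]
3. cons(cons(cons(a, a), g(a, cons(a, a))), a)  →  cons(cons(cons(a, a), a), a)   [R5 at 1.2]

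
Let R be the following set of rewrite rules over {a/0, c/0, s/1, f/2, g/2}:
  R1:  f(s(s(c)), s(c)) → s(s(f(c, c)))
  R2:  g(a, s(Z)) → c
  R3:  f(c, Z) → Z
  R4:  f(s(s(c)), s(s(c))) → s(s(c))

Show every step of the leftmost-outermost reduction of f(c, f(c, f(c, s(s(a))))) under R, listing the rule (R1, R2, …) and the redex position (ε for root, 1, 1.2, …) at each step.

s(s(a))

1. f(c, f(c, f(c, s(s(a)))))  →  f(c, f(c, s(s(a))))   [R3 at ε]
2. f(c, f(c, s(s(a))))  →  f(c, s(s(a)))   [R3 at ε]
3. f(c, s(s(a)))  →  s(s(a))   [R3 at ε]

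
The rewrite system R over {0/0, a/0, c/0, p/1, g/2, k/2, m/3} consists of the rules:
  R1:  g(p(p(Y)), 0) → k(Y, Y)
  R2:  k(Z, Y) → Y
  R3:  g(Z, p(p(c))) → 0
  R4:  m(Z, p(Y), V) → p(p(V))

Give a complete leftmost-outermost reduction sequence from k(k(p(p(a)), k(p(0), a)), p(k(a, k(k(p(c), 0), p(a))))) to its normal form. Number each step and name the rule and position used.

p(p(a))

1. k(k(p(p(a)), k(p(0), a)), p(k(a, k(k(p(c), 0), p(a)))))  →  p(k(a, k(k(p(c), 0), p(a))))   [R2 at ε]
2. p(k(a, k(k(p(c), 0), p(a))))  →  p(k(k(p(c), 0), p(a)))   [R2 at 1]
3. p(k(k(p(c), 0), p(a)))  →  p(p(a))   [R2 at 1]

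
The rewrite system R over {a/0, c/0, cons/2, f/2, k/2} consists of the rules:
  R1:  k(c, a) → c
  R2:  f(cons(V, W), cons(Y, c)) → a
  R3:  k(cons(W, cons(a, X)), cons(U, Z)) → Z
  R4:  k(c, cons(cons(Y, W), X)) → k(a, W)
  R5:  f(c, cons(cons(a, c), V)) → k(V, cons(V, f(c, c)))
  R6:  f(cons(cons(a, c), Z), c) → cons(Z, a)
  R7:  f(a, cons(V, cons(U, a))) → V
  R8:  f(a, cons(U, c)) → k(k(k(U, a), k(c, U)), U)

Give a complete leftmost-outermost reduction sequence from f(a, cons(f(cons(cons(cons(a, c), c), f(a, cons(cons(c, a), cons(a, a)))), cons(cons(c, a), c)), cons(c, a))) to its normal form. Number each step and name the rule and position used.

1. f(a, cons(f(cons(cons(cons(a, c), c), f(a, cons(cons(c, a), cons(a, a)))), cons(cons(c, a), c)), cons(c, a)))  →  f(cons(cons(cons(a, c), c), f(a, cons(cons(c, a), cons(a, a)))), cons(cons(c, a), c))   [R7 at ε]
2. f(cons(cons(cons(a, c), c), f(a, cons(cons(c, a), cons(a, a)))), cons(cons(c, a), c))  →  a   [R2 at ε]

a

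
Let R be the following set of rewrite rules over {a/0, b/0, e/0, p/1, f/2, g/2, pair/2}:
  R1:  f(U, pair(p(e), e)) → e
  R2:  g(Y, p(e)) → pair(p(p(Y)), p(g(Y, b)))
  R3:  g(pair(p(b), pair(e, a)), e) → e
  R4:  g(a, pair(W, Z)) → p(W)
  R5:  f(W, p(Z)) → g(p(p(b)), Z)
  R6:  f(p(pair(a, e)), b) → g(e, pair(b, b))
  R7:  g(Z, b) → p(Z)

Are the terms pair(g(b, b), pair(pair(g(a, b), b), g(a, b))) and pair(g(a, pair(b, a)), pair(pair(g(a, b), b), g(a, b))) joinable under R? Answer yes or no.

yes — NF(t₁) = pair(p(b), pair(pair(p(a), b), p(a))), NF(t₂) = pair(p(b), pair(pair(p(a), b), p(a)))

Reduce t₁ = pair(g(b, b), pair(pair(g(a, b), b), g(a, b))):
1. pair(g(b, b), pair(pair(g(a, b), b), g(a, b)))  →  pair(p(b), pair(pair(g(a, b), b), g(a, b)))   [R7 at 1]
2. pair(p(b), pair(pair(g(a, b), b), g(a, b)))  →  pair(p(b), pair(pair(p(a), b), g(a, b)))   [R7 at 2.1.1]
3. pair(p(b), pair(pair(p(a), b), g(a, b)))  →  pair(p(b), pair(pair(p(a), b), p(a)))   [R7 at 2.2]

Reduce t₂ = pair(g(a, pair(b, a)), pair(pair(g(a, b), b), g(a, b))):
1. pair(g(a, pair(b, a)), pair(pair(g(a, b), b), g(a, b)))  →  pair(p(b), pair(pair(g(a, b), b), g(a, b)))   [R4 at 1]
2. pair(p(b), pair(pair(g(a, b), b), g(a, b)))  →  pair(p(b), pair(pair(p(a), b), g(a, b)))   [R7 at 2.1.1]
3. pair(p(b), pair(pair(p(a), b), g(a, b)))  →  pair(p(b), pair(pair(p(a), b), p(a)))   [R7 at 2.2]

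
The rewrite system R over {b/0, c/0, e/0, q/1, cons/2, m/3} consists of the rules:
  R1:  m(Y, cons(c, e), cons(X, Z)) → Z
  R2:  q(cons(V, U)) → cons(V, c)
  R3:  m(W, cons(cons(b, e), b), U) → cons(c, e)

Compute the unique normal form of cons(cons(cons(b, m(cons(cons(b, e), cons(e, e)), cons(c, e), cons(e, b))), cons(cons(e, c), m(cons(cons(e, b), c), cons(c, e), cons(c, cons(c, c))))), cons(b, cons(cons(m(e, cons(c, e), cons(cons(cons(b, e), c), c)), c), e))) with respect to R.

cons(cons(cons(b, b), cons(cons(e, c), cons(c, c))), cons(b, cons(cons(c, c), e)))

1. cons(cons(cons(b, m(cons(cons(b, e), cons(e, e)), cons(c, e), cons(e, b))), cons(cons(e, c), m(cons(cons(e, b), c), cons(c, e), cons(c, cons(c, c))))), cons(b, cons(cons(m(e, cons(c, e), cons(cons(cons(b, e), c), c)), c), e)))  →  cons(cons(cons(b, b), cons(cons(e, c), m(cons(cons(e, b), c), cons(c, e), cons(c, cons(c, c))))), cons(b, cons(cons(m(e, cons(c, e), cons(cons(cons(b, e), c), c)), c), e)))   [R1 at 1.1.2]
2. cons(cons(cons(b, b), cons(cons(e, c), m(cons(cons(e, b), c), cons(c, e), cons(c, cons(c, c))))), cons(b, cons(cons(m(e, cons(c, e), cons(cons(cons(b, e), c), c)), c), e)))  →  cons(cons(cons(b, b), cons(cons(e, c), cons(c, c))), cons(b, cons(cons(m(e, cons(c, e), cons(cons(cons(b, e), c), c)), c), e)))   [R1 at 1.2.2]
3. cons(cons(cons(b, b), cons(cons(e, c), cons(c, c))), cons(b, cons(cons(m(e, cons(c, e), cons(cons(cons(b, e), c), c)), c), e)))  →  cons(cons(cons(b, b), cons(cons(e, c), cons(c, c))), cons(b, cons(cons(c, c), e)))   [R1 at 2.2.1.1]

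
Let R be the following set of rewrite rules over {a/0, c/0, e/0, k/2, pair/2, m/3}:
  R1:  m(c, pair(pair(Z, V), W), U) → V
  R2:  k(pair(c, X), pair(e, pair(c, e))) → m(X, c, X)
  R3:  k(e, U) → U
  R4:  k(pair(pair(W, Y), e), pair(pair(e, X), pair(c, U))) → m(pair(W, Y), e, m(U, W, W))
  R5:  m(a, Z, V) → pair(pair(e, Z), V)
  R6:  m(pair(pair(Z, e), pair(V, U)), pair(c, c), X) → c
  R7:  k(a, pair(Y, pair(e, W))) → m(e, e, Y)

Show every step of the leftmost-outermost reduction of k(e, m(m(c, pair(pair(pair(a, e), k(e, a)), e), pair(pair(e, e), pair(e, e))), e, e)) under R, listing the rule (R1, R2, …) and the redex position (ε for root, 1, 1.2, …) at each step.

pair(pair(e, e), e)

1. k(e, m(m(c, pair(pair(pair(a, e), k(e, a)), e), pair(pair(e, e), pair(e, e))), e, e))  →  m(m(c, pair(pair(pair(a, e), k(e, a)), e), pair(pair(e, e), pair(e, e))), e, e)   [R3 at ε]
2. m(m(c, pair(pair(pair(a, e), k(e, a)), e), pair(pair(e, e), pair(e, e))), e, e)  →  m(k(e, a), e, e)   [R1 at 1]
3. m(k(e, a), e, e)  →  m(a, e, e)   [R3 at 1]
4. m(a, e, e)  →  pair(pair(e, e), e)   [R5 at ε]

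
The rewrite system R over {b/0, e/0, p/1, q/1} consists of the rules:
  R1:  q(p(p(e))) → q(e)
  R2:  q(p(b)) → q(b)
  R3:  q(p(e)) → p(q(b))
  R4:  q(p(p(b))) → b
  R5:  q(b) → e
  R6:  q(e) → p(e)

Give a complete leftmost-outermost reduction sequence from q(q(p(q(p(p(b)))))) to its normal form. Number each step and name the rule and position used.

1. q(q(p(q(p(p(b))))))  →  q(q(p(b)))   [R4 at 1.1.1]
2. q(q(p(b)))  →  q(q(b))   [R2 at 1]
3. q(q(b))  →  q(e)   [R5 at 1]
4. q(e)  →  p(e)   [R6 at ε]

p(e)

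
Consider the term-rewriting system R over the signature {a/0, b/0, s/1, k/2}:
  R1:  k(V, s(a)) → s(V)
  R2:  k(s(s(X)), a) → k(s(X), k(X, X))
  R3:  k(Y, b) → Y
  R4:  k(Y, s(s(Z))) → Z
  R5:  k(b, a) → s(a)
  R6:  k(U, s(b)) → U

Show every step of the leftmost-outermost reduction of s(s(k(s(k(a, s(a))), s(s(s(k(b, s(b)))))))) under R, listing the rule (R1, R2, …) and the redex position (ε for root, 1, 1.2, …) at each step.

s(s(s(b)))

1. s(s(k(s(k(a, s(a))), s(s(s(k(b, s(b))))))))  →  s(s(s(k(b, s(b)))))   [R4 at 1.1]
2. s(s(s(k(b, s(b)))))  →  s(s(s(b)))   [R6 at 1.1.1]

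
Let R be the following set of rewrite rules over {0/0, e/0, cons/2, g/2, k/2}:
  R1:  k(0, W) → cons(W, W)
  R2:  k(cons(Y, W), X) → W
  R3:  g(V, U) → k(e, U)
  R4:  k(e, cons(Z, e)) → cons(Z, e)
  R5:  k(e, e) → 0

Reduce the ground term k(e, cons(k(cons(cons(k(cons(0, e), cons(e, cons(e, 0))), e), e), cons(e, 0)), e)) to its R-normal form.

1. k(e, cons(k(cons(cons(k(cons(0, e), cons(e, cons(e, 0))), e), e), cons(e, 0)), e))  →  cons(k(cons(cons(k(cons(0, e), cons(e, cons(e, 0))), e), e), cons(e, 0)), e)   [R4 at ε]
2. cons(k(cons(cons(k(cons(0, e), cons(e, cons(e, 0))), e), e), cons(e, 0)), e)  →  cons(e, e)   [R2 at 1]

cons(e, e)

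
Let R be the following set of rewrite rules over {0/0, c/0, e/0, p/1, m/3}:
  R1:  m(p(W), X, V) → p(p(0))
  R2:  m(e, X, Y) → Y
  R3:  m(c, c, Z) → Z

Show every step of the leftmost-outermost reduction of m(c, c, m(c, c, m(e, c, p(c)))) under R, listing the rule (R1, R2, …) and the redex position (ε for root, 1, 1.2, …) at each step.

p(c)

1. m(c, c, m(c, c, m(e, c, p(c))))  →  m(c, c, m(e, c, p(c)))   [R3 at ε]
2. m(c, c, m(e, c, p(c)))  →  m(e, c, p(c))   [R3 at ε]
3. m(e, c, p(c))  →  p(c)   [R2 at ε]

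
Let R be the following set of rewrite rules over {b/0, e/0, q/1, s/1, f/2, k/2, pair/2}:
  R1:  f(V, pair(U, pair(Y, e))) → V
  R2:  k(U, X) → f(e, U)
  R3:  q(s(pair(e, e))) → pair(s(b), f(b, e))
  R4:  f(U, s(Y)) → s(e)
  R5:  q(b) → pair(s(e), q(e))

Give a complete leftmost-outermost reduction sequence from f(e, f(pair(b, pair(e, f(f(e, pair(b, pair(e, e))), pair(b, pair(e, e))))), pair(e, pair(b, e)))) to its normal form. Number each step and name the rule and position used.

e

1. f(e, f(pair(b, pair(e, f(f(e, pair(b, pair(e, e))), pair(b, pair(e, e))))), pair(e, pair(b, e))))  →  f(e, pair(b, pair(e, f(f(e, pair(b, pair(e, e))), pair(b, pair(e, e))))))   [R1 at 2]
2. f(e, pair(b, pair(e, f(f(e, pair(b, pair(e, e))), pair(b, pair(e, e))))))  →  f(e, pair(b, pair(e, f(e, pair(b, pair(e, e))))))   [R1 at 2.2.2]
3. f(e, pair(b, pair(e, f(e, pair(b, pair(e, e))))))  →  f(e, pair(b, pair(e, e)))   [R1 at 2.2.2]
4. f(e, pair(b, pair(e, e)))  →  e   [R1 at ε]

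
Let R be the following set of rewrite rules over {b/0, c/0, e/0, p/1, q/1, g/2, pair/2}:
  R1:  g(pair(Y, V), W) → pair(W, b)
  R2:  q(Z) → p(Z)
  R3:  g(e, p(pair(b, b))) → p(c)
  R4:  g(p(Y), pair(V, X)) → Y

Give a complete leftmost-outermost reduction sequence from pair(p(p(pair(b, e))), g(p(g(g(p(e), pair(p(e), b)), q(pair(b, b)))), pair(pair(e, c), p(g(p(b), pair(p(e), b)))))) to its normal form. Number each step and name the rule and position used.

pair(p(p(pair(b, e))), p(c))

1. pair(p(p(pair(b, e))), g(p(g(g(p(e), pair(p(e), b)), q(pair(b, b)))), pair(pair(e, c), p(g(p(b), pair(p(e), b))))))  →  pair(p(p(pair(b, e))), g(g(p(e), pair(p(e), b)), q(pair(b, b))))   [R4 at 2]
2. pair(p(p(pair(b, e))), g(g(p(e), pair(p(e), b)), q(pair(b, b))))  →  pair(p(p(pair(b, e))), g(e, q(pair(b, b))))   [R4 at 2.1]
3. pair(p(p(pair(b, e))), g(e, q(pair(b, b))))  →  pair(p(p(pair(b, e))), g(e, p(pair(b, b))))   [R2 at 2.2]
4. pair(p(p(pair(b, e))), g(e, p(pair(b, b))))  →  pair(p(p(pair(b, e))), p(c))   [R3 at 2]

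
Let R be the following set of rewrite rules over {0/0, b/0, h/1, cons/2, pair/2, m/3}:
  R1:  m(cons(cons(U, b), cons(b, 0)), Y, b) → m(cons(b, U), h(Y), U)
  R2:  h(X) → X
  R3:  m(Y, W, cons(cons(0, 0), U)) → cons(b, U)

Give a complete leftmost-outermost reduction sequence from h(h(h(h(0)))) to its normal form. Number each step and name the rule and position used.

0

1. h(h(h(h(0))))  →  h(h(h(0)))   [R2 at ε]
2. h(h(h(0)))  →  h(h(0))   [R2 at ε]
3. h(h(0))  →  h(0)   [R2 at ε]
4. h(0)  →  0   [R2 at ε]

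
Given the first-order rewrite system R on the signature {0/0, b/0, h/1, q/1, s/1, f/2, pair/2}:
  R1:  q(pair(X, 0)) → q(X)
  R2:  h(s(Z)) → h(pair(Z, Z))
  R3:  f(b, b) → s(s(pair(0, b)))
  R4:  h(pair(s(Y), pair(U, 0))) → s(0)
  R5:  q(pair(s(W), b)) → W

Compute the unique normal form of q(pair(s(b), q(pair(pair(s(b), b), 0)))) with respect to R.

b

1. q(pair(s(b), q(pair(pair(s(b), b), 0))))  →  q(pair(s(b), q(pair(s(b), b))))   [R1 at 1.2]
2. q(pair(s(b), q(pair(s(b), b))))  →  q(pair(s(b), b))   [R5 at 1.2]
3. q(pair(s(b), b))  →  b   [R5 at ε]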